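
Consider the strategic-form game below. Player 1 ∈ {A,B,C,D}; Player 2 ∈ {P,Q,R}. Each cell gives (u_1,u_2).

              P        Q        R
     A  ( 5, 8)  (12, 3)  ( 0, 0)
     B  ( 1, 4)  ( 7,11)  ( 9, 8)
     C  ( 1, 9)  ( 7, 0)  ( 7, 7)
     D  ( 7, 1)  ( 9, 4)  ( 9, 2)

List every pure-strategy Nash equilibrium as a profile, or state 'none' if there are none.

(A,P): not NE [P1→D gives 7>5]
(A,Q): not NE [P2→P gives 8>3]
(A,R): not NE [P1→D gives 9>0; P2→P gives 8>0]
(B,P): not NE [P1→D gives 7>1; P2→Q gives 11>4]
(B,Q): not NE [P1→A gives 12>7]
(B,R): not NE [P2→Q gives 11>8]
(C,P): not NE [P1→D gives 7>1]
(C,Q): not NE [P1→A gives 12>7; P2→P gives 9>0]
(C,R): not NE [P1→D gives 9>7; P2→P gives 9>7]
(D,P): not NE [P2→Q gives 4>1]
(D,Q): not NE [P1→A gives 12>9]
(D,R): not NE [P2→Q gives 4>2]

PSNE: ∅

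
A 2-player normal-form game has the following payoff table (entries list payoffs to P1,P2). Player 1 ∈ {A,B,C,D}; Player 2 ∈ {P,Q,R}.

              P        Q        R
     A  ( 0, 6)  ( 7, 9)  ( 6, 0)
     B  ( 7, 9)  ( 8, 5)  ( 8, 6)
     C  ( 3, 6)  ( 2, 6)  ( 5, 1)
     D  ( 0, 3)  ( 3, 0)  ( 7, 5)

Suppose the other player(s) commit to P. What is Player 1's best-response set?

u_1(A vs P) = 0
u_1(B vs P) = 7
u_1(C vs P) = 3
u_1(D vs P) = 0
max payoff 7 at {B}

argmax u_1 = {B}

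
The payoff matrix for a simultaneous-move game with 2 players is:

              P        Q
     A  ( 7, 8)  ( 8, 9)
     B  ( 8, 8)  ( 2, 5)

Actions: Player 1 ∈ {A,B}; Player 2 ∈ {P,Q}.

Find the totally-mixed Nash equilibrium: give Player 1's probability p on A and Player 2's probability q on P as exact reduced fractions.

p=3/4, q=6/7

P1 indiff ⇒ q·7+(1-q)·8 = q·8+(1-q)·2 ⇒ q(-1) = (1-q)(-6) ⇒ q = 6/7
P2 indiff ⇒ p·8+(1-p)·8 = p·9+(1-p)·5 ⇒ p(-1) = (1-p)(-3) ⇒ p = 3/4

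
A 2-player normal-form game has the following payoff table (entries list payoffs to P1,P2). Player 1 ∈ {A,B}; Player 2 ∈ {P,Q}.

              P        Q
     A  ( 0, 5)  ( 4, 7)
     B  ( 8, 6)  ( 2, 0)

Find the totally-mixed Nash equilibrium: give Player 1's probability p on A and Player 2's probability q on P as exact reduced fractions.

P1 mixes 3/4 on A; P2 mixes 1/5 on P

P1 indiff ⇒ q·0+(1-q)·4 = q·8+(1-q)·2 ⇒ q(-8) = (1-q)(-2) ⇒ q = 1/5
P2 indiff ⇒ p·5+(1-p)·6 = p·7+(1-p)·0 ⇒ p(-2) = (1-p)(-6) ⇒ p = 3/4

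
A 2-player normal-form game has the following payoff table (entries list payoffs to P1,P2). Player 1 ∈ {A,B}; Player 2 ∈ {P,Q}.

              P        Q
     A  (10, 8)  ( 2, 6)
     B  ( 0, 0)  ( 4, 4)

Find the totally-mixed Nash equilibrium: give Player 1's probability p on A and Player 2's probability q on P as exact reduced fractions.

P1 indiff ⇒ q·10+(1-q)·2 = q·0+(1-q)·4 ⇒ q(10) = (1-q)(2) ⇒ q = 1/6
P2 indiff ⇒ p·8+(1-p)·0 = p·6+(1-p)·4 ⇒ p(2) = (1-p)(4) ⇒ p = 2/3

p=2/3, q=1/6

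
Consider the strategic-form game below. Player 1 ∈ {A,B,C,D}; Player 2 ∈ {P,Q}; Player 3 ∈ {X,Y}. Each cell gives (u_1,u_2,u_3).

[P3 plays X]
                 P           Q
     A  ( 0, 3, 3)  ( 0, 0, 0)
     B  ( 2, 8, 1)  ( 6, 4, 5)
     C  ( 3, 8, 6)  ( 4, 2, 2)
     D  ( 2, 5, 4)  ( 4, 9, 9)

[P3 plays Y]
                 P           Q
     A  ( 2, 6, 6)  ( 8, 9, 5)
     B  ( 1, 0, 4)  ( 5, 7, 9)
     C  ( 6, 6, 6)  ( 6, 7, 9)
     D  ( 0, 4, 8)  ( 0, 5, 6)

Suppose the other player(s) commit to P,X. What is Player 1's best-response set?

BR_1 = {C}

u_1(A vs P,X) = 0
u_1(B vs P,X) = 2
u_1(C vs P,X) = 3
u_1(D vs P,X) = 2
max payoff 3 at {C}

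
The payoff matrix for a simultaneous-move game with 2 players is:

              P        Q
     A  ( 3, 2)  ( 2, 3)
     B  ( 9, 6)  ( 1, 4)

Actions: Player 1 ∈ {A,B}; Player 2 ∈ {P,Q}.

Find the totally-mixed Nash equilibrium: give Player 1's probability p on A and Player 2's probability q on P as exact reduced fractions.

P1 indiff ⇒ q·3+(1-q)·2 = q·9+(1-q)·1 ⇒ q(-6) = (1-q)(-1) ⇒ q = 1/7
P2 indiff ⇒ p·2+(1-p)·6 = p·3+(1-p)·4 ⇒ p(-1) = (1-p)(-2) ⇒ p = 2/3

P1 mixes 2/3 on A; P2 mixes 1/7 on P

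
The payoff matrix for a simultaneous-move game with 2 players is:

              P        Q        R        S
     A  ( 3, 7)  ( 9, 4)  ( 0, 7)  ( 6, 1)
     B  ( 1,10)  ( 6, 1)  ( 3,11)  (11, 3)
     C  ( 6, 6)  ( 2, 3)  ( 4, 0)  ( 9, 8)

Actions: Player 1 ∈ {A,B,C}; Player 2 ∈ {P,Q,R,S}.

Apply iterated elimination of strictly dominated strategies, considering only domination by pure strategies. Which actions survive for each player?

Remaining: P1:{B,C} P2:{P,R,S}

P2 drop Q (P beats it: A:7>4 B:10>1 C:6>3)
P1 drop A (C beats it: P:6>3 R:4>0 S:9>6)
P1→{B,C} P2→{P,R,S}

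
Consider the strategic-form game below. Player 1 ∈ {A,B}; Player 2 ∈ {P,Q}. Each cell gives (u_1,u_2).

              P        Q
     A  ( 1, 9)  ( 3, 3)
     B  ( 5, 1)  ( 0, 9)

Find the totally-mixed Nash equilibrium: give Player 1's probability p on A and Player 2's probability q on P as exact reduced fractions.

(p,q) = (4/7, 3/7)

P1 indiff ⇒ q·1+(1-q)·3 = q·5+(1-q)·0 ⇒ q(-4) = (1-q)(-3) ⇒ q = 3/7
P2 indiff ⇒ p·9+(1-p)·1 = p·3+(1-p)·9 ⇒ p(6) = (1-p)(8) ⇒ p = 4/7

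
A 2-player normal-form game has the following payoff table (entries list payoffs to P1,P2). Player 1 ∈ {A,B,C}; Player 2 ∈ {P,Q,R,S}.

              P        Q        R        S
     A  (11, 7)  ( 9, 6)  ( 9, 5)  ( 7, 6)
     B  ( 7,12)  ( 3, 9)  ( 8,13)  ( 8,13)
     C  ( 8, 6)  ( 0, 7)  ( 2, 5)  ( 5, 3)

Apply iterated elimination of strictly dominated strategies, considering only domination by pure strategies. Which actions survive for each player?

Remaining: P1:{A,B} P2:{P,R,S}

P1 drop C (A beats it: P:11>8 Q:9>0 R:9>2 S:7>5)
P2 drop Q (P beats it: A:7>6 B:12>9)
P1→{A,B} P2→{P,R,S}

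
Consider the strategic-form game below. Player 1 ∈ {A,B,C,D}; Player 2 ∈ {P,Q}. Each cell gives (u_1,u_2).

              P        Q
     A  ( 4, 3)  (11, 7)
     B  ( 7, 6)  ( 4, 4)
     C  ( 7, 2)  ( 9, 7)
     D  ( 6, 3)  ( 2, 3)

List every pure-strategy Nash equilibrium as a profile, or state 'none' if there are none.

PSNE = {(A,Q), (B,P)}

(A,P): not NE [P1→C gives 7>4; P2→Q gives 7>3]
(A,Q): NE
(B,P): NE
(B,Q): not NE [P1→A gives 11>4; P2→P gives 6>4]
(C,P): not NE [P2→Q gives 7>2]
(C,Q): not NE [P1→A gives 11>9]
(D,P): not NE [P1→C gives 7>6]
(D,Q): not NE [P1→A gives 11>2]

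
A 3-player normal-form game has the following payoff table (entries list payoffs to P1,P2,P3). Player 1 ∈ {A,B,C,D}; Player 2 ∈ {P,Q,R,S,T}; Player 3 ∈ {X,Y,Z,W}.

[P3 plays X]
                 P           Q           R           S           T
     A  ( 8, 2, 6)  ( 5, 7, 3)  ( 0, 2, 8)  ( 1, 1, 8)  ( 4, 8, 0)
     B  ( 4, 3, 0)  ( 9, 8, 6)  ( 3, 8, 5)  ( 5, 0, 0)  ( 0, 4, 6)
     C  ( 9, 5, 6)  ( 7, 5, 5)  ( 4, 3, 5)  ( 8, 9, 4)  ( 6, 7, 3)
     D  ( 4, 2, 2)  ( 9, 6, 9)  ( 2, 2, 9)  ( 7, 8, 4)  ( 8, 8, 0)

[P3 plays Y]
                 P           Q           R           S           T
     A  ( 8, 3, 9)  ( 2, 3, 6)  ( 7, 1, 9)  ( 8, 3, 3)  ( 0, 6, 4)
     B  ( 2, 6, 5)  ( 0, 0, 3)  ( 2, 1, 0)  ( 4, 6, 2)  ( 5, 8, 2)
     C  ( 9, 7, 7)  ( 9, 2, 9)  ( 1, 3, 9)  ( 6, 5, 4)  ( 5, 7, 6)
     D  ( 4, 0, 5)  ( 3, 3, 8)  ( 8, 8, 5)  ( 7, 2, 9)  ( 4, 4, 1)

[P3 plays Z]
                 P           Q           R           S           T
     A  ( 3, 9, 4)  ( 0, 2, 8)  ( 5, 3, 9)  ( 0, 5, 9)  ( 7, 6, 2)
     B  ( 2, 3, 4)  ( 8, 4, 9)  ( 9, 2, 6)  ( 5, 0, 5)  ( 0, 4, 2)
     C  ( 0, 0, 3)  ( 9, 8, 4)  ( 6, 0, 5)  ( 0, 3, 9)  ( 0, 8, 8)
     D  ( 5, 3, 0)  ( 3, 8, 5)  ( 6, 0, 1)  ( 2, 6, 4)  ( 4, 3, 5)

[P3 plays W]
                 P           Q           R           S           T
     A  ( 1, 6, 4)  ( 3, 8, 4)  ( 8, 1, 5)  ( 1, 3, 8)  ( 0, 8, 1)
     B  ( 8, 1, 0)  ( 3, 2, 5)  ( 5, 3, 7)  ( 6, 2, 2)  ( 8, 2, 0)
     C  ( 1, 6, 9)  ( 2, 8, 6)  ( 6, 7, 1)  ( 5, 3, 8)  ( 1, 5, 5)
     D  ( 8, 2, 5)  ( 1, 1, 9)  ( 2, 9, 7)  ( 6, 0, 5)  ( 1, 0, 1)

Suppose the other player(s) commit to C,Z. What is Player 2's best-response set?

BR_2 = {Q,T}

u_2(P vs C,Z) = 0
u_2(Q vs C,Z) = 8
u_2(R vs C,Z) = 0
u_2(S vs C,Z) = 3
u_2(T vs C,Z) = 8
max payoff 8 at {Q,T}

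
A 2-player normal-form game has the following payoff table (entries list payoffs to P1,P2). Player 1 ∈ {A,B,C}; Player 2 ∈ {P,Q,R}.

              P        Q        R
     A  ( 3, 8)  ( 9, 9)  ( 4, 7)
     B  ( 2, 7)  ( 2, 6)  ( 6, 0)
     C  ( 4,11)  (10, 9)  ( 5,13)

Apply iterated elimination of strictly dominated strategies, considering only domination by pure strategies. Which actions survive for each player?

P1 drop A (C beats it: P:4>3 Q:10>9 R:5>4)
P2 drop Q (P beats it: B:7>6 C:11>9)
P1→{B,C} P2→{P,R}

Remaining: P1:{B,C} P2:{P,R}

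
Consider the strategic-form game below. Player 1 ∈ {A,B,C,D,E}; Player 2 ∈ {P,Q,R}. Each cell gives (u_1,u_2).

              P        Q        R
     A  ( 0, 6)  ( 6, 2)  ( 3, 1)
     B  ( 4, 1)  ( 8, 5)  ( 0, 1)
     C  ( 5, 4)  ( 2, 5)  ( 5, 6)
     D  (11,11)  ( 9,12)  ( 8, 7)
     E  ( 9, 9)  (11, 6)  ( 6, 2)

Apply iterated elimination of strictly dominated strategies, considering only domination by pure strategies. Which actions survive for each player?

IESDS → P1:{D,E} P2:{P,Q}

P1 drop A (D beats it: P:11>0 Q:9>6 R:8>3)
P1 drop B (D beats it: P:11>4 Q:9>8 R:8>0)
P1 drop C (D beats it: P:11>5 Q:9>2 R:8>5)
P2 drop R (P beats it: D:11>7 E:9>2)
P1→{D,E} P2→{P,Q}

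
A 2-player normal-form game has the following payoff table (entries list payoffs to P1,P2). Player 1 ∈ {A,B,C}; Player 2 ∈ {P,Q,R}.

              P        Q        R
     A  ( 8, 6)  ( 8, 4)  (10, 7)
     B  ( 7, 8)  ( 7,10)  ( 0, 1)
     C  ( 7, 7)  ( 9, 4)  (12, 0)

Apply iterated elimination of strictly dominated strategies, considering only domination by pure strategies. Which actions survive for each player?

Survivors P1:{A,C} P2:{P,R}

P1 drop B (A beats it: P:8>7 Q:8>7 R:10>0)
P2 drop Q (P beats it: A:6>4 C:7>4)
P1→{A,C} P2→{P,R}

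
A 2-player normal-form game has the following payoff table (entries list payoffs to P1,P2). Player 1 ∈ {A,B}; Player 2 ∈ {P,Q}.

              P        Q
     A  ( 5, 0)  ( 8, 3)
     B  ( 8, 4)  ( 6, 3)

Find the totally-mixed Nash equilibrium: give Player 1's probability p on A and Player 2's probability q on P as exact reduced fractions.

P1 indiff ⇒ q·5+(1-q)·8 = q·8+(1-q)·6 ⇒ q(-3) = (1-q)(-2) ⇒ q = 2/5
P2 indiff ⇒ p·0+(1-p)·4 = p·3+(1-p)·3 ⇒ p(-3) = (1-p)(-1) ⇒ p = 1/4

(p,q) = (1/4, 2/5)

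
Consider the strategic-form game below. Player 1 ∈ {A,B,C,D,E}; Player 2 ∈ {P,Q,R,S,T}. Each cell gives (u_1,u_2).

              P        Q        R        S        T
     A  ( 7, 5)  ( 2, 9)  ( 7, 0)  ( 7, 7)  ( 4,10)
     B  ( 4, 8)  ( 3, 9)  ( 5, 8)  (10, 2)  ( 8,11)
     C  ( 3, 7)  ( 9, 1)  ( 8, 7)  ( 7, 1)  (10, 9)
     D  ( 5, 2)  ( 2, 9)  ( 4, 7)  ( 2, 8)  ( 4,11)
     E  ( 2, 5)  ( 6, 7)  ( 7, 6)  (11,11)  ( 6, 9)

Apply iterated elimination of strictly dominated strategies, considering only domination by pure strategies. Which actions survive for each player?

P2 drop P (T beats it: A:10>5 B:11>8 C:9>7 D:11>2 E:9>5)
P1 drop D (B beats it: Q:3>2 R:5>4 S:10>2 T:8>4)
P2 drop Q (T beats it: A:10>9 B:11>9 C:9>1 E:9>7)
P2 drop R (T beats it: A:10>0 B:11>8 C:9>7 E:9>6)
P1 drop A (B beats it: S:10>7 T:8>4)
P1→{B,C,E} P2→{S,T}

Remaining: P1:{B,C,E} P2:{S,T}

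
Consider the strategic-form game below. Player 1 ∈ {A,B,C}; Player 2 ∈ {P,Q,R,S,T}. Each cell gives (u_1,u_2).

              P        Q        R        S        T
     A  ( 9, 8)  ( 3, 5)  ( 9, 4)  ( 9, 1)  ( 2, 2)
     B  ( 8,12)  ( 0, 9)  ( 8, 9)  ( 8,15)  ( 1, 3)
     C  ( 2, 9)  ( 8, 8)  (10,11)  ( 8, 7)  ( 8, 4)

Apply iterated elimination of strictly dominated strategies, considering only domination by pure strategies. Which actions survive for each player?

P1 drop B (A beats it: P:9>8 Q:3>0 R:9>8 S:9>8 T:2>1)
P2 drop Q (P beats it: A:8>5 C:9>8)
P2 drop S (P beats it: A:8>1 C:9>7)
P2 drop T (P beats it: A:8>2 C:9>4)
P1→{A,C} P2→{P,R}

Remaining: P1:{A,C} P2:{P,R}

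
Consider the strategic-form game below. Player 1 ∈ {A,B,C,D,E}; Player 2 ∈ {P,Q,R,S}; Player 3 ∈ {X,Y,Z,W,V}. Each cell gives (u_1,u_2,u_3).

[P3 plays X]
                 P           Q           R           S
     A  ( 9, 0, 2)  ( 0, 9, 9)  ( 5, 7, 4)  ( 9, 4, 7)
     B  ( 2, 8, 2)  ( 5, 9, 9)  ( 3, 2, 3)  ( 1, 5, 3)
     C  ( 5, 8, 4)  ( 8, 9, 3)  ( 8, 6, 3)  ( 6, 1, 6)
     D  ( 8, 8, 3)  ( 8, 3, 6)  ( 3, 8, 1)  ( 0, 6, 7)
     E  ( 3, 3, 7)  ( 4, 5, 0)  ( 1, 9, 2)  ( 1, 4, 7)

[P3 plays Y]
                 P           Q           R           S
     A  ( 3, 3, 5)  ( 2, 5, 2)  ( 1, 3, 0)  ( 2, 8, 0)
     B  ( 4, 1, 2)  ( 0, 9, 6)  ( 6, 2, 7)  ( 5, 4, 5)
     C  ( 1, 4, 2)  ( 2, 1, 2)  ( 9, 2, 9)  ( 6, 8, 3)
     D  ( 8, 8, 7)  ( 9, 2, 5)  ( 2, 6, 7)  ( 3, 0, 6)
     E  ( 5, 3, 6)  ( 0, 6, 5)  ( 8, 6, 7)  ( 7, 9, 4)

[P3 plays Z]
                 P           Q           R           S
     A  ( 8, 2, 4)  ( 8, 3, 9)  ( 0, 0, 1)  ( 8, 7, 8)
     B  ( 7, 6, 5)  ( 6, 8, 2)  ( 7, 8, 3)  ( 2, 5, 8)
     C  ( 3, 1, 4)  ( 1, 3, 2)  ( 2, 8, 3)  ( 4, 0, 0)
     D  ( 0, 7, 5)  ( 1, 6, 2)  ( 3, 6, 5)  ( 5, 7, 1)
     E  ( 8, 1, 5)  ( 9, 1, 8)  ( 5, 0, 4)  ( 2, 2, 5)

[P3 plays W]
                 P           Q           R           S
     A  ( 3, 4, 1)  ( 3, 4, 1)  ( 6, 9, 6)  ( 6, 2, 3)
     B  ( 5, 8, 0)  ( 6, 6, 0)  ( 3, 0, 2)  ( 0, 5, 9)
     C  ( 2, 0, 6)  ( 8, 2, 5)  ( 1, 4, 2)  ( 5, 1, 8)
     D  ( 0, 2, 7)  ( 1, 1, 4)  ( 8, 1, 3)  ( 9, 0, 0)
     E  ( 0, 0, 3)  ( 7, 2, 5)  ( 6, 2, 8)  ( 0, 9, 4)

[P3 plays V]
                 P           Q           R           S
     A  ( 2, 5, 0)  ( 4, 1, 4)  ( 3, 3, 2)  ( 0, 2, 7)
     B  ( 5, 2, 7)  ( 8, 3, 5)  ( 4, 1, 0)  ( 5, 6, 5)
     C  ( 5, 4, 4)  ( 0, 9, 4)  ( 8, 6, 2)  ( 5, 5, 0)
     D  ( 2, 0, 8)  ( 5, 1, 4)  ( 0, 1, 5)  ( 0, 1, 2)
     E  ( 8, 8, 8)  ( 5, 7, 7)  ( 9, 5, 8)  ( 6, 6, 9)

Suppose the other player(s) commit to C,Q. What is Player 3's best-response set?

BR_3 = {W}

u_3(X vs C,Q) = 3
u_3(Y vs C,Q) = 2
u_3(Z vs C,Q) = 2
u_3(W vs C,Q) = 5
u_3(V vs C,Q) = 4
max payoff 5 at {W}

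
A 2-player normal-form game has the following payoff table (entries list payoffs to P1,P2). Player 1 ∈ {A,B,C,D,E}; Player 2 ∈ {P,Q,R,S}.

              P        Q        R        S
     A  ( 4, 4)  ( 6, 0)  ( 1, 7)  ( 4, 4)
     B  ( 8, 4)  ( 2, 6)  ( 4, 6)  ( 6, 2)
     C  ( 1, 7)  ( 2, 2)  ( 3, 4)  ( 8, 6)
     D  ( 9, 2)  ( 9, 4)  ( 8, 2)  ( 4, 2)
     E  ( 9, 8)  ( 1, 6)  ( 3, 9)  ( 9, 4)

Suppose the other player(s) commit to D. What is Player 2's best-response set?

u_2(P vs D) = 2
u_2(Q vs D) = 4
u_2(R vs D) = 2
u_2(S vs D) = 2
max payoff 4 at {Q}

P2 best: {Q}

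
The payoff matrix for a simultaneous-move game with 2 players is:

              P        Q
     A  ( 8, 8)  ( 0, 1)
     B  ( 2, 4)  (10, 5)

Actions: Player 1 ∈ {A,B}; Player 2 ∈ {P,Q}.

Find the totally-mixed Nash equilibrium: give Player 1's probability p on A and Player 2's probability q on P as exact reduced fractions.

P1 mixes 1/8 on A; P2 mixes 5/8 on P

P1 indiff ⇒ q·8+(1-q)·0 = q·2+(1-q)·10 ⇒ q(6) = (1-q)(10) ⇒ q = 5/8
P2 indiff ⇒ p·8+(1-p)·4 = p·1+(1-p)·5 ⇒ p(7) = (1-p)(1) ⇒ p = 1/8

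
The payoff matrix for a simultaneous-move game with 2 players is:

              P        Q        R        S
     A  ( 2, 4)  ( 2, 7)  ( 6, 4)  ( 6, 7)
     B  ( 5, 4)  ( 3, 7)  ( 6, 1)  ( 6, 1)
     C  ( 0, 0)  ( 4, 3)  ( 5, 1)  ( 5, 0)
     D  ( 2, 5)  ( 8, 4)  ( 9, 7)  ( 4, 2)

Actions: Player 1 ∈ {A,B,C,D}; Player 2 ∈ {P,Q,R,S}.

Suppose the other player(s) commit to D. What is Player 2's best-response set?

argmax u_2 = {R}

u_2(P vs D) = 5
u_2(Q vs D) = 4
u_2(R vs D) = 7
u_2(S vs D) = 2
max payoff 7 at {R}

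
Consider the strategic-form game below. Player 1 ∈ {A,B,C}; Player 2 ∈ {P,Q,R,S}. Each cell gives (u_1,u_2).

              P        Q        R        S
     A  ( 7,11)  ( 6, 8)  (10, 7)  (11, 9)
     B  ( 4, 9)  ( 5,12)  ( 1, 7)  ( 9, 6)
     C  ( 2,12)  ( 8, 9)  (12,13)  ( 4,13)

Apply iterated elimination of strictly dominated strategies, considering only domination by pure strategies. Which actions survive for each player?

P1 drop B (A beats it: P:7>4 Q:6>5 R:10>1 S:11>9)
P2 drop Q (P beats it: A:11>8 C:12>9)
P1→{A,C} P2→{P,R,S}

IESDS → P1:{A,C} P2:{P,R,S}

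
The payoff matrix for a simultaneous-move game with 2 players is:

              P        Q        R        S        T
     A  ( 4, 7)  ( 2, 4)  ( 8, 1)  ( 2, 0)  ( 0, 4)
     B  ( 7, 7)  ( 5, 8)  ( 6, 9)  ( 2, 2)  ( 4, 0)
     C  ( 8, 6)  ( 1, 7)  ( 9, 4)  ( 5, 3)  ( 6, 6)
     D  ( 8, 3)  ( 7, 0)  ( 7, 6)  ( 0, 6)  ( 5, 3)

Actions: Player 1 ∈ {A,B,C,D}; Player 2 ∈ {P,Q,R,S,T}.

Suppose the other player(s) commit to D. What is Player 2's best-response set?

argmax u_2 = {R,S}

u_2(P vs D) = 3
u_2(Q vs D) = 0
u_2(R vs D) = 6
u_2(S vs D) = 6
u_2(T vs D) = 3
max payoff 6 at {R,S}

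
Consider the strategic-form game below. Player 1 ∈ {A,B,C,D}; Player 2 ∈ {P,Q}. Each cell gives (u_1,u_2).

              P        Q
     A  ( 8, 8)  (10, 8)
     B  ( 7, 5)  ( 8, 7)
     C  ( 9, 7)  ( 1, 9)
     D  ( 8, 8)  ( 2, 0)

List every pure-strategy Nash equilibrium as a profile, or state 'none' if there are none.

Nash profiles: (A,Q)

(A,P): not NE [P1→C gives 9>8]
(A,Q): NE
(B,P): not NE [P1→C gives 9>7; P2→Q gives 7>5]
(B,Q): not NE [P1→A gives 10>8]
(C,P): not NE [P2→Q gives 9>7]
(C,Q): not NE [P1→A gives 10>1]
(D,P): not NE [P1→C gives 9>8]
(D,Q): not NE [P1→A gives 10>2; P2→P gives 8>0]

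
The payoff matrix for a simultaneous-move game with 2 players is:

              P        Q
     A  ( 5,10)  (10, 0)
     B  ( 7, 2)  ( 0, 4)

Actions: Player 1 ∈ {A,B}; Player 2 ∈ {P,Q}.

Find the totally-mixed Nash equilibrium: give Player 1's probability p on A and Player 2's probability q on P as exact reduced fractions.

P1 indiff ⇒ q·5+(1-q)·10 = q·7+(1-q)·0 ⇒ q(-2) = (1-q)(-10) ⇒ q = 5/6
P2 indiff ⇒ p·10+(1-p)·2 = p·0+(1-p)·4 ⇒ p(10) = (1-p)(2) ⇒ p = 1/6

P1 mixes 1/6 on A; P2 mixes 5/6 on P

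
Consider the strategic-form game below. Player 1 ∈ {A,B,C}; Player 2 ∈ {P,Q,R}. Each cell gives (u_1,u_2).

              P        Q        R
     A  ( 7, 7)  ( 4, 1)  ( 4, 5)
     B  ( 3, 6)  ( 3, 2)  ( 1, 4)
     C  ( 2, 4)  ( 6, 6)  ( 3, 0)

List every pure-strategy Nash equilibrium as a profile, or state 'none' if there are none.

(A,P): NE
(A,Q): not NE [P1→C gives 6>4; P2→P gives 7>1]
(A,R): not NE [P2→P gives 7>5]
(B,P): not NE [P1→A gives 7>3]
(B,Q): not NE [P1→C gives 6>3; P2→P gives 6>2]
(B,R): not NE [P1→A gives 4>1; P2→P gives 6>4]
(C,P): not NE [P1→A gives 7>2; P2→Q gives 6>4]
(C,Q): NE
(C,R): not NE [P1→A gives 4>3; P2→Q gives 6>0]

Nash profiles: (A,P), (C,Q)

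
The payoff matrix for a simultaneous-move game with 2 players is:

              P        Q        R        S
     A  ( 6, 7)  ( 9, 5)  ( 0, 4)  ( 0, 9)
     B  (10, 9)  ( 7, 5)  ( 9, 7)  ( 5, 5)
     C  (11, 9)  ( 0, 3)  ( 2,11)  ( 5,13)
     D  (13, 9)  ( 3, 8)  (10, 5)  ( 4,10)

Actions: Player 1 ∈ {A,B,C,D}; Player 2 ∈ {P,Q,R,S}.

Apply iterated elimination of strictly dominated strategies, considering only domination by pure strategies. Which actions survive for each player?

P2 drop Q (P beats it: A:7>5 B:9>5 C:9>3 D:9>8)
P1 drop A (B beats it: P:10>6 R:9>0 S:5>0)
P1→{B,C,D} P2→{P,R,S}

Survivors P1:{B,C,D} P2:{P,R,S}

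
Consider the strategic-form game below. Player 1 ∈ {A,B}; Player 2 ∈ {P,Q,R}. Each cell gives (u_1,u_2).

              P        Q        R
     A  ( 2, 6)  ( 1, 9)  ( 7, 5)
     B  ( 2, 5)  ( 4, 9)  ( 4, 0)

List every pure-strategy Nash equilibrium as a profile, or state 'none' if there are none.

PSNE = {(B,Q)}

(A,P): not NE [P2→Q gives 9>6]
(A,Q): not NE [P1→B gives 4>1]
(A,R): not NE [P2→Q gives 9>5]
(B,P): not NE [P2→Q gives 9>5]
(B,Q): NE
(B,R): not NE [P1→A gives 7>4; P2→Q gives 9>0]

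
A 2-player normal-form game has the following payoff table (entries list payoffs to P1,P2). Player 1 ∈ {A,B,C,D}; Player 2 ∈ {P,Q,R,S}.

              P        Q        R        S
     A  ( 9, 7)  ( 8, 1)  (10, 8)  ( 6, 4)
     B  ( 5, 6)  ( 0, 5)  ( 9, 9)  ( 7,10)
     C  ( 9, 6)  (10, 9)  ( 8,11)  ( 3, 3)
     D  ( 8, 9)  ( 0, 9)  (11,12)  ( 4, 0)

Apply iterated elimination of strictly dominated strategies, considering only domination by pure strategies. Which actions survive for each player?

P2 drop P (R beats it: A:8>7 B:9>6 C:11>6 D:12>9)
P2 drop Q (R beats it: A:8>1 B:9>5 C:11>9 D:12>9)
P1 drop C (A beats it: R:10>8 S:6>3)
P1→{A,B,D} P2→{R,S}

Remaining: P1:{A,B,D} P2:{R,S}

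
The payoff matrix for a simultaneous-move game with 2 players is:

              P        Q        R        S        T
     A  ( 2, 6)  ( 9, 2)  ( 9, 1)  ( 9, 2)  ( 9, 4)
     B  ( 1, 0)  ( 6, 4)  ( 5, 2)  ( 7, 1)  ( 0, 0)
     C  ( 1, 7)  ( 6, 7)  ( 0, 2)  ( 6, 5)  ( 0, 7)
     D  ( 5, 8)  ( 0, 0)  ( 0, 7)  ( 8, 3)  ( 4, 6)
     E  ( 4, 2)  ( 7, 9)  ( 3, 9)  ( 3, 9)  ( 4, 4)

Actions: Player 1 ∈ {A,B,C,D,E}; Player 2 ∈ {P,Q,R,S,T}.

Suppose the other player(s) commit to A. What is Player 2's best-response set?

u_2(P vs A) = 6
u_2(Q vs A) = 2
u_2(R vs A) = 1
u_2(S vs A) = 2
u_2(T vs A) = 4
max payoff 6 at {P}

argmax u_2 = {P}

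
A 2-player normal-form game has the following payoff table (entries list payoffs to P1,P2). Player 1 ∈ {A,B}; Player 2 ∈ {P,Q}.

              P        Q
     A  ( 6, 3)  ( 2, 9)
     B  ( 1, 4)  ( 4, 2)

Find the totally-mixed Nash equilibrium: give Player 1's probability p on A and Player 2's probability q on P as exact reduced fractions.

p=1/4, q=2/7

P1 indiff ⇒ q·6+(1-q)·2 = q·1+(1-q)·4 ⇒ q(5) = (1-q)(2) ⇒ q = 2/7
P2 indiff ⇒ p·3+(1-p)·4 = p·9+(1-p)·2 ⇒ p(-6) = (1-p)(-2) ⇒ p = 1/4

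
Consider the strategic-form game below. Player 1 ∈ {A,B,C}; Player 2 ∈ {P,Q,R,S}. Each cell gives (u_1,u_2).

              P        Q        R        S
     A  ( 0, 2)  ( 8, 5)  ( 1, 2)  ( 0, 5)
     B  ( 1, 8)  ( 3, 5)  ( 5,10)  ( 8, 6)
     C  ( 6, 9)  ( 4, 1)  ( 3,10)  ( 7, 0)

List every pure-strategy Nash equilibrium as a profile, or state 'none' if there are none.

(A,P): not NE [P1→C gives 6>0; P2→S gives 5>2]
(A,Q): NE
(A,R): not NE [P1→B gives 5>1; P2→S gives 5>2]
(A,S): not NE [P1→B gives 8>0]
(B,P): not NE [P1→C gives 6>1; P2→R gives 10>8]
(B,Q): not NE [P1→A gives 8>3; P2→R gives 10>5]
(B,R): NE
(B,S): not NE [P2→R gives 10>6]
(C,P): not NE [P2→R gives 10>9]
(C,Q): not NE [P1→A gives 8>4; P2→R gives 10>1]
(C,R): not NE [P1→B gives 5>3]
(C,S): not NE [P1→B gives 8>7; P2→R gives 10>0]

Nash profiles: (A,Q), (B,R)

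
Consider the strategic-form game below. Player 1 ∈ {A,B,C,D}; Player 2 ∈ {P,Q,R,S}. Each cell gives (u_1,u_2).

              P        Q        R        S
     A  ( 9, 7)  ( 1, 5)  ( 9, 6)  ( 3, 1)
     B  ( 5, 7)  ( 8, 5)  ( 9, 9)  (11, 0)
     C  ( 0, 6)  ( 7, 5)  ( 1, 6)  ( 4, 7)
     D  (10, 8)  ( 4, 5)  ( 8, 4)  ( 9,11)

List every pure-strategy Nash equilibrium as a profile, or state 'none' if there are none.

NE set: (B,R)

(A,P): not NE [P1→D gives 10>9]
(A,Q): not NE [P1→B gives 8>1; P2→P gives 7>5]
(A,R): not NE [P2→P gives 7>6]
(A,S): not NE [P1→B gives 11>3; P2→P gives 7>1]
(B,P): not NE [P1→D gives 10>5; P2→R gives 9>7]
(B,Q): not NE [P2→R gives 9>5]
(B,R): NE
(B,S): not NE [P2→R gives 9>0]
(C,P): not NE [P1→D gives 10>0; P2→S gives 7>6]
(C,Q): not NE [P1→B gives 8>7; P2→S gives 7>5]
(C,R): not NE [P1→B gives 9>1; P2→S gives 7>6]
(C,S): not NE [P1→B gives 11>4]
(D,P): not NE [P2→S gives 11>8]
(D,Q): not NE [P1→B gives 8>4; P2→S gives 11>5]
(D,R): not NE [P1→B gives 9>8; P2→S gives 11>4]
(D,S): not NE [P1→B gives 11>9]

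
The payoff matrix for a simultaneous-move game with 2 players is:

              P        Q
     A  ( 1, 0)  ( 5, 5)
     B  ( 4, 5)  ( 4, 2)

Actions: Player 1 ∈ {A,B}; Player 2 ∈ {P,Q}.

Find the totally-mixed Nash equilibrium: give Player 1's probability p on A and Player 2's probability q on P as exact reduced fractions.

P1 indiff ⇒ q·1+(1-q)·5 = q·4+(1-q)·4 ⇒ q(-3) = (1-q)(-1) ⇒ q = 1/4
P2 indiff ⇒ p·0+(1-p)·5 = p·5+(1-p)·2 ⇒ p(-5) = (1-p)(-3) ⇒ p = 3/8

P1 mixes 3/8 on A; P2 mixes 1/4 on P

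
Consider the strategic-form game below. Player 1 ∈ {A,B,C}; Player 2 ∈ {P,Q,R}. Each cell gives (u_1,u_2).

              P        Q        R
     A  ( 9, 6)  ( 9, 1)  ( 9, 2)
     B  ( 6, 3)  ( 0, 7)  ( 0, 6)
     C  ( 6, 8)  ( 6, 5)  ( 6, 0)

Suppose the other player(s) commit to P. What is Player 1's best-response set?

u_1(A vs P) = 9
u_1(B vs P) = 6
u_1(C vs P) = 6
max payoff 9 at {A}

BR_1 = {A}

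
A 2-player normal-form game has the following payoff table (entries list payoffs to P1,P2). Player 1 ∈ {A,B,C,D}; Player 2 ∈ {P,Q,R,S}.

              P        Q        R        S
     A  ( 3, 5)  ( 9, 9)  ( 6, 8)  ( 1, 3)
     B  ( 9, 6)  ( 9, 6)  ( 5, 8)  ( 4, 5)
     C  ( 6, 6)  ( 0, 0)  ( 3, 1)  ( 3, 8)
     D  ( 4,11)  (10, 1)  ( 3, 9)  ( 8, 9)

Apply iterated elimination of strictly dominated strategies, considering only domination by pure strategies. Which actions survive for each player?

P1 drop C (B beats it: P:9>6 Q:9>0 R:5>3 S:4>3)
P2 drop S (P beats it: A:5>3 B:6>5 D:11>9)
P1→{A,B,D} P2→{P,Q,R}

IESDS → P1:{A,B,D} P2:{P,Q,R}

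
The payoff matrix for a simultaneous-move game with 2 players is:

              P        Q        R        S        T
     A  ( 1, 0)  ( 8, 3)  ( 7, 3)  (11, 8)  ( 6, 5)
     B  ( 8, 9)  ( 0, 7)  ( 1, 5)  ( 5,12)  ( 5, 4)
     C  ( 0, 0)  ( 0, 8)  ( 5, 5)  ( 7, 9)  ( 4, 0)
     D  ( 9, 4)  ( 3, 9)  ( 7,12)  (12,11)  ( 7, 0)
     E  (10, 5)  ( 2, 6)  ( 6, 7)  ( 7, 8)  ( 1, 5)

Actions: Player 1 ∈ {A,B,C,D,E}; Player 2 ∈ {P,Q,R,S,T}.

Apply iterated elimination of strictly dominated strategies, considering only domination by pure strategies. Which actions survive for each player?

Remaining: P1:{A,D} P2:{R,S}

P1 drop B (D beats it: P:9>8 Q:3>0 R:7>1 S:12>5 T:7>5)
P1 drop C (A beats it: P:1>0 Q:8>0 R:7>5 S:11>7 T:6>4)
P2 drop P (Q beats it: A:3>0 D:9>4 E:6>5)
P1 drop E (A beats it: Q:8>2 R:7>6 S:11>7 T:6>1)
P2 drop Q (S beats it: A:8>3 D:11>9)
P2 drop T (S beats it: A:8>5 D:11>0)
P1→{A,D} P2→{R,S}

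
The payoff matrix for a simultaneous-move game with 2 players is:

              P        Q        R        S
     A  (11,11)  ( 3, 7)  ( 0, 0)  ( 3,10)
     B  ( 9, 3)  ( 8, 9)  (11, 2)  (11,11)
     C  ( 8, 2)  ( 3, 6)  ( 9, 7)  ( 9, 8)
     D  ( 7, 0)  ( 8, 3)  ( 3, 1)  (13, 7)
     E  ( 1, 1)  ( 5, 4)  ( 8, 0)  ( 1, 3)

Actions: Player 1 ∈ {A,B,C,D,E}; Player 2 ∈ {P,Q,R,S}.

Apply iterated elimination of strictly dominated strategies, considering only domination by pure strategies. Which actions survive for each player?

Remaining: P1:{A,B,D} P2:{P,S}

P1 drop C (B beats it: P:9>8 Q:8>3 R:11>9 S:11>9)
P1 drop E (B beats it: P:9>1 Q:8>5 R:11>8 S:11>1)
P2 drop Q (S beats it: A:10>7 B:11>9 D:7>3)
P2 drop R (S beats it: A:10>0 B:11>2 D:7>1)
P1→{A,B,D} P2→{P,S}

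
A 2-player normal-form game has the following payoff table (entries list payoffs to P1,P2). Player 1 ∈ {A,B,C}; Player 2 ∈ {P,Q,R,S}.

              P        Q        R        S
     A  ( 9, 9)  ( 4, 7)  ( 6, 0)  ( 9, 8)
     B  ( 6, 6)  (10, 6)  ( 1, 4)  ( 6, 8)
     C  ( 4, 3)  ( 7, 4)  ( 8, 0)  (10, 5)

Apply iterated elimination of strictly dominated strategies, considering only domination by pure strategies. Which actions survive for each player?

Remaining: P1:{A,C} P2:{P,S}

P2 drop Q (S beats it: A:8>7 B:8>6 C:5>4)
P1 drop B (A beats it: P:9>6 R:6>1 S:9>6)
P2 drop R (P beats it: A:9>0 C:3>0)
P1→{A,C} P2→{P,S}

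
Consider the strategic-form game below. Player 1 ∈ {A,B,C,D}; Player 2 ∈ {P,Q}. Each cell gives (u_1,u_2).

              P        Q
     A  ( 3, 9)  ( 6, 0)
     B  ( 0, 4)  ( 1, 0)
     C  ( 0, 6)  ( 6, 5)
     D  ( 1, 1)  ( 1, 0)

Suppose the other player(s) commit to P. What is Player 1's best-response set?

u_1(A vs P) = 3
u_1(B vs P) = 0
u_1(C vs P) = 0
u_1(D vs P) = 1
max payoff 3 at {A}

BR_1 = {A}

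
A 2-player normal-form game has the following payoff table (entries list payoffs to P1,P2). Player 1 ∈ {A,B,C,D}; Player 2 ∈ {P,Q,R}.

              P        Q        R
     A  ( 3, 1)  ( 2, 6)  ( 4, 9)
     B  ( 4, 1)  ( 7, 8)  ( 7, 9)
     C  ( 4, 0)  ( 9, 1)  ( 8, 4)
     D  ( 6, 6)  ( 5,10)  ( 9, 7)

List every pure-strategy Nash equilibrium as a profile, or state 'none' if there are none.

PSNE: ∅

(A,P): not NE [P1→D gives 6>3; P2→R gives 9>1]
(A,Q): not NE [P1→C gives 9>2; P2→R gives 9>6]
(A,R): not NE [P1→D gives 9>4]
(B,P): not NE [P1→D gives 6>4; P2→R gives 9>1]
(B,Q): not NE [P1→C gives 9>7; P2→R gives 9>8]
(B,R): not NE [P1→D gives 9>7]
(C,P): not NE [P1→D gives 6>4; P2→R gives 4>0]
(C,Q): not NE [P2→R gives 4>1]
(C,R): not NE [P1→D gives 9>8]
(D,P): not NE [P2→Q gives 10>6]
(D,Q): not NE [P1→C gives 9>5]
(D,R): not NE [P2→Q gives 10>7]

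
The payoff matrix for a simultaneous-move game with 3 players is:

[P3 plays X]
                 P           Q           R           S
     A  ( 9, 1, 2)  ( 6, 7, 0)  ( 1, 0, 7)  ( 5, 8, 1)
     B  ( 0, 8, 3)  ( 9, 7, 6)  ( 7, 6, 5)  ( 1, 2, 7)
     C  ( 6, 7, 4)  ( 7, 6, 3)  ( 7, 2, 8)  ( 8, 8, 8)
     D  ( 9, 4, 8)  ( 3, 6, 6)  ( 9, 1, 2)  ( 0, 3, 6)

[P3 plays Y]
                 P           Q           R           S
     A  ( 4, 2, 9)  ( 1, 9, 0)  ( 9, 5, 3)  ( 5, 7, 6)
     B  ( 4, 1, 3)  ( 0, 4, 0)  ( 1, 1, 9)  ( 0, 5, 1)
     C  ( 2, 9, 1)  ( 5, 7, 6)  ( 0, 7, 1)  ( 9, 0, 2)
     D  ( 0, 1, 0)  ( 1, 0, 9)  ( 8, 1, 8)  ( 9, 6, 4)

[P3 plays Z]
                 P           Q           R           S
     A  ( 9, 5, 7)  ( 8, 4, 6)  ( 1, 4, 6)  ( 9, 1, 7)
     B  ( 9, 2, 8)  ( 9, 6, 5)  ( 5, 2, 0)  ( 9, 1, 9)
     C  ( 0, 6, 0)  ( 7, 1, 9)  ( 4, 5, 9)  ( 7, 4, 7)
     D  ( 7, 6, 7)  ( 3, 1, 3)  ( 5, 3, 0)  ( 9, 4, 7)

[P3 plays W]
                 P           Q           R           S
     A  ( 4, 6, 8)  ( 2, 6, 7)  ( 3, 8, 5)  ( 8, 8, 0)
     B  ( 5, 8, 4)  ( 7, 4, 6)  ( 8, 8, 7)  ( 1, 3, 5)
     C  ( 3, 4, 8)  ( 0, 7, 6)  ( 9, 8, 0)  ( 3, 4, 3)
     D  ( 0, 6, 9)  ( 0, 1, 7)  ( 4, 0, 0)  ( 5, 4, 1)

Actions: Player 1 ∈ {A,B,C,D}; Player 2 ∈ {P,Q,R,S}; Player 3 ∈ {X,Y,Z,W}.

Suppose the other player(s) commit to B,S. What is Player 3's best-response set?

u_3(X vs B,S) = 7
u_3(Y vs B,S) = 1
u_3(Z vs B,S) = 9
u_3(W vs B,S) = 5
max payoff 9 at {Z}

argmax u_3 = {Z}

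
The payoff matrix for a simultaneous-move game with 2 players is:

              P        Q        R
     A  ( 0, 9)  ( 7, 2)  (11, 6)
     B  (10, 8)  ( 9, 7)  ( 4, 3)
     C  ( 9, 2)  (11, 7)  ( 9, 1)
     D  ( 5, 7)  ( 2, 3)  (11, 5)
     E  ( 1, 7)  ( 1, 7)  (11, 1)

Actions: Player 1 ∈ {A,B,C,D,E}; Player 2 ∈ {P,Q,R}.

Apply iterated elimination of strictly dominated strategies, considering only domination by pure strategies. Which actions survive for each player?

P2 drop R (P beats it: A:9>6 B:8>3 C:2>1 D:7>5 E:7>1)
P1 drop A (B beats it: P:10>0 Q:9>7)
P1 drop D (B beats it: P:10>5 Q:9>2)
P1 drop E (B beats it: P:10>1 Q:9>1)
P1→{B,C} P2→{P,Q}

Survivors P1:{B,C} P2:{P,Q}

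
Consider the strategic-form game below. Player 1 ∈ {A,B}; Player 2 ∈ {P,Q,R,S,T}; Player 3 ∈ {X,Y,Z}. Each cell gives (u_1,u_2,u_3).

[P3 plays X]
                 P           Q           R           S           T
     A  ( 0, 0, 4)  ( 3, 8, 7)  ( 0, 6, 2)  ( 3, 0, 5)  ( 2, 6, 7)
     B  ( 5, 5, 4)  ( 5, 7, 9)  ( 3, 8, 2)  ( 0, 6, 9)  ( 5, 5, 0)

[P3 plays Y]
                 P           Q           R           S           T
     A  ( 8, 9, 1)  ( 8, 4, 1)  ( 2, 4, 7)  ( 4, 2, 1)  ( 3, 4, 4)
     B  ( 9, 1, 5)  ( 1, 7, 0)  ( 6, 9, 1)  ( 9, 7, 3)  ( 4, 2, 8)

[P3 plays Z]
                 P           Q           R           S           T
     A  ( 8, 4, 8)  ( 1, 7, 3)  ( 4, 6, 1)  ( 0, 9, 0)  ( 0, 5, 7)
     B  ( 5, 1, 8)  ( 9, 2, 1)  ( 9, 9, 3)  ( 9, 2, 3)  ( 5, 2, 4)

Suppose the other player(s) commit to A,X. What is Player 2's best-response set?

BR_2 = {Q}

u_2(P vs A,X) = 0
u_2(Q vs A,X) = 8
u_2(R vs A,X) = 6
u_2(S vs A,X) = 0
u_2(T vs A,X) = 6
max payoff 8 at {Q}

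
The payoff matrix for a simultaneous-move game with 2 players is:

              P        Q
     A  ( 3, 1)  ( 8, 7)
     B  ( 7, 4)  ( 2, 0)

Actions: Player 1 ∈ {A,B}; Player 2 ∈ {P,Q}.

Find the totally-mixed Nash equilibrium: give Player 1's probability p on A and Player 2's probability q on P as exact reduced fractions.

(p,q) = (2/5, 3/5)

P1 indiff ⇒ q·3+(1-q)·8 = q·7+(1-q)·2 ⇒ q(-4) = (1-q)(-6) ⇒ q = 3/5
P2 indiff ⇒ p·1+(1-p)·4 = p·7+(1-p)·0 ⇒ p(-6) = (1-p)(-4) ⇒ p = 2/5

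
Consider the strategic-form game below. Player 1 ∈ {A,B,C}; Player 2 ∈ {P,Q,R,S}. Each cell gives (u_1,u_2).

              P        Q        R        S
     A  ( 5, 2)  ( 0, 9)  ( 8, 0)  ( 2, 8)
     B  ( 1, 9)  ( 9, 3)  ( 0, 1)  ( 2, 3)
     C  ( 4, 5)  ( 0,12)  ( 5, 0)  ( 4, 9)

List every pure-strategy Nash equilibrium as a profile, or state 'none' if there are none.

(A,P): not NE [P2→Q gives 9>2]
(A,Q): not NE [P1→B gives 9>0]
(A,R): not NE [P2→Q gives 9>0]
(A,S): not NE [P1→C gives 4>2; P2→Q gives 9>8]
(B,P): not NE [P1→A gives 5>1]
(B,Q): not NE [P2→P gives 9>3]
(B,R): not NE [P1→A gives 8>0; P2→P gives 9>1]
(B,S): not NE [P1→C gives 4>2; P2→P gives 9>3]
(C,P): not NE [P1→A gives 5>4; P2→Q gives 12>5]
(C,Q): not NE [P1→B gives 9>0]
(C,R): not NE [P1→A gives 8>5; P2→Q gives 12>0]
(C,S): not NE [P2→Q gives 12>9]

No pure NE.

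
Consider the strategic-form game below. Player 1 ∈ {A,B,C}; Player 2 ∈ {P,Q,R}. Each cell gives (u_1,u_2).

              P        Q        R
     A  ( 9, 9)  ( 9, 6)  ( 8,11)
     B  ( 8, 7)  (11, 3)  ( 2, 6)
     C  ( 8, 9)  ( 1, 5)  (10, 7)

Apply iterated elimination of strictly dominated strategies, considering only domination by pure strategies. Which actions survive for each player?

P2 drop Q (P beats it: A:9>6 B:7>3 C:9>5)
P1 drop B (A beats it: P:9>8 R:8>2)
P1→{A,C} P2→{P,R}

IESDS → P1:{A,C} P2:{P,R}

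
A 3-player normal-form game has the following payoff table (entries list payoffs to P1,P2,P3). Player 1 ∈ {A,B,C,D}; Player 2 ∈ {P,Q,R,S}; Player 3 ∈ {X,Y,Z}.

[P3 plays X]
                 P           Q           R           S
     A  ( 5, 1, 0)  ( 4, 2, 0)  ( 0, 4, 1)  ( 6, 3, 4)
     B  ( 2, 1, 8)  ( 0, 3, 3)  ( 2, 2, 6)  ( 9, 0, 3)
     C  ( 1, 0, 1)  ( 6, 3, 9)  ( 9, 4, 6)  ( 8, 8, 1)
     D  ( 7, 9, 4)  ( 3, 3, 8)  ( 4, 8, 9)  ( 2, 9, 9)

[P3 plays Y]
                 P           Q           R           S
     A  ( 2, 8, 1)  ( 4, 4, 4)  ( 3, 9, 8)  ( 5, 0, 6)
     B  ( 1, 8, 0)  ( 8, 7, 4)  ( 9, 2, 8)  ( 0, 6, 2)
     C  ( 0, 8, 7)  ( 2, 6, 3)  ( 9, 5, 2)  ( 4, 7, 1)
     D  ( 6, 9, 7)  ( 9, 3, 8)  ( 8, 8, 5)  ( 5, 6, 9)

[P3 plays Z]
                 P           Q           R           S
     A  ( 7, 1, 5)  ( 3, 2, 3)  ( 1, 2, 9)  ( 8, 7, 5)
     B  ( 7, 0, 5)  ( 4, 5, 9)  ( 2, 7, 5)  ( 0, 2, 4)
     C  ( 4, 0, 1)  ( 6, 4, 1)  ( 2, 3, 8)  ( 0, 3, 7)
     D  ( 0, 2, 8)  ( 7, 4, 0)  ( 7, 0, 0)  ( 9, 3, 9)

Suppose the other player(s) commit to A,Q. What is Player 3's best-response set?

P3 best: {Y}

u_3(X vs A,Q) = 0
u_3(Y vs A,Q) = 4
u_3(Z vs A,Q) = 3
max payoff 4 at {Y}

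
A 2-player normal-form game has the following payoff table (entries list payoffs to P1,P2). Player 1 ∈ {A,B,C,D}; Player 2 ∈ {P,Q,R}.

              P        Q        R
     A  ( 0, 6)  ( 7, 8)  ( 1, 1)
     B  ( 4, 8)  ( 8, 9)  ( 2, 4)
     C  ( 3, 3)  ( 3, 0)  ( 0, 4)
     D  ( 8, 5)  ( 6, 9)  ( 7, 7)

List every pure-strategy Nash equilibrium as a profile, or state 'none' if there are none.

Nash profiles: (B,Q)

(A,P): not NE [P1→D gives 8>0; P2→Q gives 8>6]
(A,Q): not NE [P1→B gives 8>7]
(A,R): not NE [P1→D gives 7>1; P2→Q gives 8>1]
(B,P): not NE [P1→D gives 8>4; P2→Q gives 9>8]
(B,Q): NE
(B,R): not NE [P1→D gives 7>2; P2→Q gives 9>4]
(C,P): not NE [P1→D gives 8>3; P2→R gives 4>3]
(C,Q): not NE [P1→B gives 8>3; P2→R gives 4>0]
(C,R): not NE [P1→D gives 7>0]
(D,P): not NE [P2→Q gives 9>5]
(D,Q): not NE [P1→B gives 8>6]
(D,R): not NE [P2→Q gives 9>7]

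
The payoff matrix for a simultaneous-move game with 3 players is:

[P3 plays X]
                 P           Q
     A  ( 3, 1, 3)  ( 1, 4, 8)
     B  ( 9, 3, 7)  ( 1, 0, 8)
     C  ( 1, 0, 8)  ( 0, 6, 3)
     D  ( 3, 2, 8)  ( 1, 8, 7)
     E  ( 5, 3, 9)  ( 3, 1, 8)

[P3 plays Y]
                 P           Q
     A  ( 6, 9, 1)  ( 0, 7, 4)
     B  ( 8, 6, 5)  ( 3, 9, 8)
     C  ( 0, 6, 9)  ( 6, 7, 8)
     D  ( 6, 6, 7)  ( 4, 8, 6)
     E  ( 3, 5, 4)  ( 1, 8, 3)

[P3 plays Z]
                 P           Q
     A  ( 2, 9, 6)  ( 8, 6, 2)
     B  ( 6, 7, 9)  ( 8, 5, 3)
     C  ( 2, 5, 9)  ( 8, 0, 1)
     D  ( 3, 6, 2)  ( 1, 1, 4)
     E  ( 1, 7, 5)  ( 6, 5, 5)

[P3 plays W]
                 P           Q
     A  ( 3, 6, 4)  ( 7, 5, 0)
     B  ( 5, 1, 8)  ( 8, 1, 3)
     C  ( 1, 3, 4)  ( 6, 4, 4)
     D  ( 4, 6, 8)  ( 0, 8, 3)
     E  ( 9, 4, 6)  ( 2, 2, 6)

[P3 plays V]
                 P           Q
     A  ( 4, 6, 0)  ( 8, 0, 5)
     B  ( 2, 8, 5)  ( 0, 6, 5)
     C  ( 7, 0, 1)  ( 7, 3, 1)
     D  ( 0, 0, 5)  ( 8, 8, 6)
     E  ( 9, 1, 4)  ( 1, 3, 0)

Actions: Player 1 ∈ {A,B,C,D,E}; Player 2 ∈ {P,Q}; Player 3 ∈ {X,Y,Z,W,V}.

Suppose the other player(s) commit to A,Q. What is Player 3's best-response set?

P3 best: {X}

u_3(X vs A,Q) = 8
u_3(Y vs A,Q) = 4
u_3(Z vs A,Q) = 2
u_3(W vs A,Q) = 0
u_3(V vs A,Q) = 5
max payoff 8 at {X}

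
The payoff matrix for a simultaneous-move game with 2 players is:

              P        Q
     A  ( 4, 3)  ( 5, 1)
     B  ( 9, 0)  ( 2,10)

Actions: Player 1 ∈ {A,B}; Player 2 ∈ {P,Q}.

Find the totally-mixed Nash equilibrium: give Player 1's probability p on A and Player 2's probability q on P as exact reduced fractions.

P1 indiff ⇒ q·4+(1-q)·5 = q·9+(1-q)·2 ⇒ q(-5) = (1-q)(-3) ⇒ q = 3/8
P2 indiff ⇒ p·3+(1-p)·0 = p·1+(1-p)·10 ⇒ p(2) = (1-p)(10) ⇒ p = 5/6

P1 mixes 5/6 on A; P2 mixes 3/8 on P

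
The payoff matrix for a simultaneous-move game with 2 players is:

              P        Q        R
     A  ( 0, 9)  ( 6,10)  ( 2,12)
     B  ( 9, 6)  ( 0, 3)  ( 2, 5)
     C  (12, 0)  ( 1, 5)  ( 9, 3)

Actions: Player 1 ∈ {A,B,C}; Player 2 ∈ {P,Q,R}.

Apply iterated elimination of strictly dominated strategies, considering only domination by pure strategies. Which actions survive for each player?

IESDS → P1:{A,C} P2:{Q,R}

P1 drop B (C beats it: P:12>9 Q:1>0 R:9>2)
P2 drop P (Q beats it: A:10>9 C:5>0)
P1→{A,C} P2→{Q,R}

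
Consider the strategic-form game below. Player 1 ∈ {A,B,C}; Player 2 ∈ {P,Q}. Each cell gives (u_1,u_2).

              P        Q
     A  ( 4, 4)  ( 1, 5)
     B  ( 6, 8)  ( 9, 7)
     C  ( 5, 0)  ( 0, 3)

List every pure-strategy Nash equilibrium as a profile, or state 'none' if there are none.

(A,P): not NE [P1→B gives 6>4; P2→Q gives 5>4]
(A,Q): not NE [P1→B gives 9>1]
(B,P): NE
(B,Q): not NE [P2→P gives 8>7]
(C,P): not NE [P1→B gives 6>5; P2→Q gives 3>0]
(C,Q): not NE [P1→B gives 9>0]

NE set: (B,P)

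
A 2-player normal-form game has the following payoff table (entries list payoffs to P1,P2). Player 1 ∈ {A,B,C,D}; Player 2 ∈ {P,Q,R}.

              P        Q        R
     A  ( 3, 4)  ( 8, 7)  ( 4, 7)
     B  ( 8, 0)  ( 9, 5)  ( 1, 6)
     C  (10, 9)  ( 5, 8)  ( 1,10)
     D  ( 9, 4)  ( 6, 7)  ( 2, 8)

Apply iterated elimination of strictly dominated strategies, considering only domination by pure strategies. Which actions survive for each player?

Remaining: P1:{A,B} P2:{Q,R}

P2 drop P (R beats it: A:7>4 B:6>0 C:10>9 D:8>4)
P1 drop C (A beats it: Q:8>5 R:4>1)
P1 drop D (A beats it: Q:8>6 R:4>2)
P1→{A,B} P2→{Q,R}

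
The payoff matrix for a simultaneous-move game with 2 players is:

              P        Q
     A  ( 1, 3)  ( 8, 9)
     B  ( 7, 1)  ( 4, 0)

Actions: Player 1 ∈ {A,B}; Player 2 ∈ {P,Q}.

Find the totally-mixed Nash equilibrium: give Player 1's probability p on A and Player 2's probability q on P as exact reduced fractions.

(p,q) = (1/7, 2/5)

P1 indiff ⇒ q·1+(1-q)·8 = q·7+(1-q)·4 ⇒ q(-6) = (1-q)(-4) ⇒ q = 2/5
P2 indiff ⇒ p·3+(1-p)·1 = p·9+(1-p)·0 ⇒ p(-6) = (1-p)(-1) ⇒ p = 1/7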